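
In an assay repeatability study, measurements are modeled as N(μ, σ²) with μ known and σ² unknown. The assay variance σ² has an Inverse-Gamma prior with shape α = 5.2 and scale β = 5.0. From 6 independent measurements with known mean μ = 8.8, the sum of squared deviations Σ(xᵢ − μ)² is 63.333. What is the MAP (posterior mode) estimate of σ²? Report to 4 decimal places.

With known mean μ and an Inverse-Gamma(α, β) prior on σ², the Normal likelihood is conjugate: posterior is Inv-Gamma(α + n/2, β + Σ(xᵢ−μ)²/2).
Posterior: Inv-Gamma(5.2 + 6/2, 5.0 + 63.333/2) = Inv-Gamma(8.20, 36.6665).
Mode = β/(α+1) = 36.6665/9.20 = 3.9855.

3.9855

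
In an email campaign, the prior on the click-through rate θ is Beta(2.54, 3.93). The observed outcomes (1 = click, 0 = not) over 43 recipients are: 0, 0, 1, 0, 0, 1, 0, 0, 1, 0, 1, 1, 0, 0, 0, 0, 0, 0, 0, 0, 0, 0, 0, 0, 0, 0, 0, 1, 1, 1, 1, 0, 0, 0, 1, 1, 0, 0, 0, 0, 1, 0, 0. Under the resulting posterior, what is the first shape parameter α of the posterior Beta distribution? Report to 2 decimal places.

The Beta prior is conjugate to a Binomial/Bernoulli likelihood; the update adds successes to α and failures to β.
Posterior: Beta(α+k, β+n−k) = Beta(2.54+12, 3.93+31) = Beta(14.54, 34.93).
Posterior α = 14.54.

14.54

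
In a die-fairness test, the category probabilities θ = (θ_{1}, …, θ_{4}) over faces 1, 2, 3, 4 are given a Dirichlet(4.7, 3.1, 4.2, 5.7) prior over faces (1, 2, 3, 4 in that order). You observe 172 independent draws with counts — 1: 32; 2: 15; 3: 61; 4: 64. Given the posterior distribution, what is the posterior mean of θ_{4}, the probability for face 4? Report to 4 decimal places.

0.3674

The Dirichlet prior is conjugate to the Multinomial likelihood: each posterior αⱼ = prior αⱼ + observed count nⱼ.
Posterior concentration: (36.7, 18.1, 65.2, 69.7), total = 189.7.
E[θ_{4}|data] = α_{4}/Σα = 69.7/189.7 = 0.3674.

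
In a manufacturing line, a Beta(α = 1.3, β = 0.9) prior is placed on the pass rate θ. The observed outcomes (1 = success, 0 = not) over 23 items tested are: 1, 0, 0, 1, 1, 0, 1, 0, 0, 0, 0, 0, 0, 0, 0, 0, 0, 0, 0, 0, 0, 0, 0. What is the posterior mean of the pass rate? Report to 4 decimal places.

The Beta prior is conjugate to a Binomial/Bernoulli likelihood; the update adds successes to α and failures to β.
Posterior: Beta(α+k, β+n−k) = Beta(1.3+4, 0.9+19) = Beta(5.3, 19.9).
Posterior mean = α/(α+β) = 5.3/25.2 = 0.2103.

0.2103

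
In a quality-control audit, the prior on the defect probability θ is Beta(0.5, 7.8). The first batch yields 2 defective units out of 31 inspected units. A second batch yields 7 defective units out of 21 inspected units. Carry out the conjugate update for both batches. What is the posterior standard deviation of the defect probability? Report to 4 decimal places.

The Beta prior is conjugate to a Binomial/Bernoulli likelihood; the update adds successes to α and failures to β.
After batch 1: Beta(0.5+2, 7.8+29) = Beta(2.5, 36.8).
After batch 2: Beta(2.5+7, 36.8+14) = Beta(9.5, 50.8).
Var = αβ/((α+β)²(α+β+1)) = 9.5·50.8/(60.3²·61.3) = 0.00216517; SD = √0.00216517 = 0.0465.

0.0465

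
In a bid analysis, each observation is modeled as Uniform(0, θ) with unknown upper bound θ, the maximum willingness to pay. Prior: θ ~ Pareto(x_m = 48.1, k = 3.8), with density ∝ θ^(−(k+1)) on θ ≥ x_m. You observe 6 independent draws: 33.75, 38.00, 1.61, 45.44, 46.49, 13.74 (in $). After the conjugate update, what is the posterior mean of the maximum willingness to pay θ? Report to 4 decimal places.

53.5659

A Pareto(scale x_m, shape k) prior on the upper bound θ of Uniform(0, θ) is conjugate: posterior is Pareto(max(x_m, max xᵢ), k + n).
Sample maximum = 46.49; prior scale x_m = 48.1 → posterior scale = max = 48.10.
Posterior shape = 3.8 + 6 = 9.8.
E[θ|data] = k·x_m/(k−1) = 9.8·48.10/8.8 = 53.5659.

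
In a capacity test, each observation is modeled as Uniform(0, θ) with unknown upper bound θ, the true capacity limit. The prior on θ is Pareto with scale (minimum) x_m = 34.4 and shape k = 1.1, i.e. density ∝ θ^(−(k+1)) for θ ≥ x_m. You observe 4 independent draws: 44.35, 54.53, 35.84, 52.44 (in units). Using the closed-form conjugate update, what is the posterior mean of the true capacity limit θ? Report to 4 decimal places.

A Pareto(scale x_m, shape k) prior on the upper bound θ of Uniform(0, θ) is conjugate: posterior is Pareto(max(x_m, max xᵢ), k + n).
Sample maximum = 54.53; prior scale x_m = 34.4 → posterior scale = max = 54.53.
Posterior shape = 1.1 + 4 = 5.1.
E[θ|data] = k·x_m/(k−1) = 5.1·54.53/4.1 = 67.8300.

67.8300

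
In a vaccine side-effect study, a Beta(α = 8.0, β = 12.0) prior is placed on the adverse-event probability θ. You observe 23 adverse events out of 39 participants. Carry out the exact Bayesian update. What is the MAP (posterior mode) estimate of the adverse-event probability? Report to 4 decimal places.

0.5263

The Beta prior is conjugate to a Binomial/Bernoulli likelihood; the update adds successes to α and failures to β.
Posterior: Beta(α+k, β+n−k) = Beta(8.0+23, 12.0+16) = Beta(31.0, 28.0).
Mode of Beta(a,b) for a,b>1 is (a−1)/(a+b−2) = 30.0/57.0 = 0.5263.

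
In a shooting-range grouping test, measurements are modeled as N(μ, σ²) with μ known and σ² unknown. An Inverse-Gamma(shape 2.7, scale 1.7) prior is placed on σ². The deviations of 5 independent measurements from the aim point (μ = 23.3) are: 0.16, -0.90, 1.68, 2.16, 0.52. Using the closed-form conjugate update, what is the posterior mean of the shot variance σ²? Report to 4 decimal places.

1.4279

With known mean μ and an Inverse-Gamma(α, β) prior on σ², the Normal likelihood is conjugate: posterior is Inv-Gamma(α + n/2, β + Σ(xᵢ−μ)²/2).
Σ(xᵢ−μ)² = (0.16)² + (-0.90)² + (1.68)² + (2.16)² + (0.52)² = 8.5940.
Posterior: Inv-Gamma(2.7 + 5/2, 1.7 + 8.5940/2) = Inv-Gamma(5.20, 5.99700).
E[σ²|data] = β/(α−1) = 5.99700/4.20 = 1.4279.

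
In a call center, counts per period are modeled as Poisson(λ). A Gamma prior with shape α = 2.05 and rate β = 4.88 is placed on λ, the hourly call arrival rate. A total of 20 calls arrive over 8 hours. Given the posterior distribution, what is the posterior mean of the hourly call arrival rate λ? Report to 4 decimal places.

1.7120

With a Gamma(shape α, rate β) prior, the Poisson likelihood is conjugate: the posterior is Gamma(α + ΣXᵢ, β + n).
Posterior: Gamma(α+S, β+n) = Gamma(2.05+20, 4.88+8) = Gamma(22.05, 12.88).
Posterior mean = α/β = 22.05/12.88 = 1.7120.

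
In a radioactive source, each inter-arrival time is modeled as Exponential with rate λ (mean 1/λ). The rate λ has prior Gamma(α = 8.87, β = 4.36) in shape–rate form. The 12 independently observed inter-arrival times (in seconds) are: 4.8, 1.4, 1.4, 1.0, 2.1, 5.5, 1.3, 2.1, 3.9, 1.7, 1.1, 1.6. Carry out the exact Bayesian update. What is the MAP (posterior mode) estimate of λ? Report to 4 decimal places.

With a Gamma(shape α, rate β) prior on the exponential rate λ, the posterior after n observations with total T = Σxᵢ is Gamma(α+n, β+T).
Sum of observations T = 27.9 seconds; n = 12.
Posterior: Gamma(8.87+12, 4.36+27.9) = Gamma(20.87, 32.26).
Mode = (α−1)/β = 0.6159.

0.6159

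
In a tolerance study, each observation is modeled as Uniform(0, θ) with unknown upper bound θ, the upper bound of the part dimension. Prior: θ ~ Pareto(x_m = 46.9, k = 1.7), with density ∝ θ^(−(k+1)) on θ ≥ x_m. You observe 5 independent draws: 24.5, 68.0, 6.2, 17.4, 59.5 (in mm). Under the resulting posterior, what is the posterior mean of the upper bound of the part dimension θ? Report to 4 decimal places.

79.9298

A Pareto(scale x_m, shape k) prior on the upper bound θ of Uniform(0, θ) is conjugate: posterior is Pareto(max(x_m, max xᵢ), k + n).
Sample maximum = 68.0; prior scale x_m = 46.9 → posterior scale = max = 68.0.
Posterior shape = 1.7 + 5 = 6.7.
E[θ|data] = k·x_m/(k−1) = 6.7·68.0/5.7 = 79.9298.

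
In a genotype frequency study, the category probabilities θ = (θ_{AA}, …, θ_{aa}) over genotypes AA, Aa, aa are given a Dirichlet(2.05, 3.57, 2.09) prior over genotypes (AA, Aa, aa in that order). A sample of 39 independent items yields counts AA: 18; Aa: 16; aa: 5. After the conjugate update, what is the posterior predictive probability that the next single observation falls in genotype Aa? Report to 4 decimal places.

0.4190

The Dirichlet prior is conjugate to the Multinomial likelihood: each posterior αⱼ = prior αⱼ + observed count nⱼ.
Posterior concentration: (20.05, 19.57, 7.09), total = 46.71.
P(next = Aa | data) = α_{Aa}/Σα = 0.4190.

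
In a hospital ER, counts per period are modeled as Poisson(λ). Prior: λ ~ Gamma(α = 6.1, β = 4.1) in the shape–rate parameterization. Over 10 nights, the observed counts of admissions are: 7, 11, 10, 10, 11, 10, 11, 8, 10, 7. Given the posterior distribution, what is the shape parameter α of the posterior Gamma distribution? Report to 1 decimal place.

101.1

With a Gamma(shape α, rate β) prior, the Poisson likelihood is conjugate: the posterior is Gamma(α + ΣXᵢ, β + n).
Sum of counts S = 95 over n = 10 nights.
Posterior: Gamma(α+S, β+n) = Gamma(6.1+95, 4.1+10) = Gamma(101.1, 14.1).
Posterior α = 101.1.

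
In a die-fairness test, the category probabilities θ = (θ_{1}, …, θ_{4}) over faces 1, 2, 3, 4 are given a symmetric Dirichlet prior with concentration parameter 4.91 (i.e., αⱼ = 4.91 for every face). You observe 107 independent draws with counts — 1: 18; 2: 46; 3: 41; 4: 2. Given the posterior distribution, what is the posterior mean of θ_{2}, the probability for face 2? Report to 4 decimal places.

The Dirichlet prior is conjugate to the Multinomial likelihood: each posterior αⱼ = prior αⱼ + observed count nⱼ.
Posterior concentration: (22.91, 50.91, 45.91, 6.91), total = 126.64.
E[θ_{2}|data] = α_{2}/Σα = 50.91/126.64 = 0.4020.

0.4020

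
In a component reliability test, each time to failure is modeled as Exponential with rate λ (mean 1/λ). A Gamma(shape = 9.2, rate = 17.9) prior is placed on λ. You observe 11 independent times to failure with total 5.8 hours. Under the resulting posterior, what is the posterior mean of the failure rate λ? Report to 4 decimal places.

With a Gamma(shape α, rate β) prior on the exponential rate λ, the posterior after n observations with total T = Σxᵢ is Gamma(α+n, β+T).
Posterior: Gamma(9.2+11, 17.9+5.8) = Gamma(20.2, 23.7).
Posterior mean of λ = α/β = 20.2/23.7 = 0.8523.

0.8523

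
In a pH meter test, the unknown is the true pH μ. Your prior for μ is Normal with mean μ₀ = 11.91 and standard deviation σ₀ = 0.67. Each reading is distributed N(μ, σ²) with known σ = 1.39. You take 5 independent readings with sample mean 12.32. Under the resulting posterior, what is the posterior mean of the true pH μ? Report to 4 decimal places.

12.1303

For Normal data with known variance σ², a Normal(μ₀, σ₀²) prior on μ is conjugate. Posterior precision = 1/σ₀² + n/σ²; posterior mean is the precision-weighted average of μ₀ and x̄.
n·x̄ = 5·12.32 = 61.6.
σ₀² = 0.67² = 0.4489, σ² = 1.39² = 1.9321; σ² + n·σ₀² = 1.9321 + 5·0.4489 = 4.1766.
Posterior mean = (μ₀/σ₀² + n·x̄/σ²)/(1/σ₀² + n/σ²) = (σ²·μ₀ + σ₀²·n·x̄)/(σ² + n·σ₀²) = (1.9321·11.91 + 0.4489·61.6)/4.1766 = 50.663551/4.1766 = 12.1303.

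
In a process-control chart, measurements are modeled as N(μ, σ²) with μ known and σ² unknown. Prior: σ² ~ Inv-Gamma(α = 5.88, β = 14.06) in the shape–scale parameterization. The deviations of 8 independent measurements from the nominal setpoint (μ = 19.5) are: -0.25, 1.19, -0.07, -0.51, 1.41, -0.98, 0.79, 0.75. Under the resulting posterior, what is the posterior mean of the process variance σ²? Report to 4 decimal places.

1.9143

With known mean μ and an Inverse-Gamma(α, β) prior on σ², the Normal likelihood is conjugate: posterior is Inv-Gamma(α + n/2, β + Σ(xᵢ−μ)²/2).
Σ(xᵢ−μ)² = (-0.25)² + (1.19)² + (-0.07)² + (-0.51)² + (1.41)² + (-0.98)² + (0.79)² + (0.75)² = 5.8787.
Posterior: Inv-Gamma(5.88 + 8/2, 14.06 + 5.8787/2) = Inv-Gamma(9.88, 16.99935).
E[σ²|data] = β/(α−1) = 16.99935/8.88 = 1.9143.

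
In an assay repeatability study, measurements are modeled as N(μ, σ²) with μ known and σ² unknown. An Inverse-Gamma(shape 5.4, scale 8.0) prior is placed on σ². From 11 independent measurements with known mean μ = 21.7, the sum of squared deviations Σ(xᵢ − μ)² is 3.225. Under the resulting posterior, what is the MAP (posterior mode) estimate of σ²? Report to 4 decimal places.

With known mean μ and an Inverse-Gamma(α, β) prior on σ², the Normal likelihood is conjugate: posterior is Inv-Gamma(α + n/2, β + Σ(xᵢ−μ)²/2).
Posterior: Inv-Gamma(5.4 + 11/2, 8.0 + 3.225/2) = Inv-Gamma(10.90, 9.6125).
Mode = β/(α+1) = 9.6125/11.90 = 0.8078.

0.8078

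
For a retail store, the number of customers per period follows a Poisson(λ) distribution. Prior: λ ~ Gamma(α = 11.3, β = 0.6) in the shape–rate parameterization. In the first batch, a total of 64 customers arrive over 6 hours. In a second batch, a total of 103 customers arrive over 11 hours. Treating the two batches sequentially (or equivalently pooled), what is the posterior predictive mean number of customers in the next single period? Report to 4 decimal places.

With a Gamma(shape α, rate β) prior, the Poisson likelihood is conjugate: the posterior is Gamma(α + ΣXᵢ, β + n).
After batch 1: Gamma(α+S, β+n) = Gamma(11.3+64, 0.6+6) = Gamma(75.3, 6.6).
After batch 2: Gamma(α+S, β+n) = Gamma(75.3+103, 6.6+11) = Gamma(178.3, 17.6).
The predictive distribution for one future period is NegBinom with mean α/β = 10.1307.

10.1307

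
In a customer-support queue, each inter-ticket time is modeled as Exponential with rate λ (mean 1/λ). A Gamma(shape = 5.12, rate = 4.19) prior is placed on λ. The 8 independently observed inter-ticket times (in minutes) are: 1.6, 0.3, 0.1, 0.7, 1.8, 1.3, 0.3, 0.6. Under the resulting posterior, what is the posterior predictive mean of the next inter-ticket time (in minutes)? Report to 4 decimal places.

0.8985

With a Gamma(shape α, rate β) prior on the exponential rate λ, the posterior after n observations with total T = Σxᵢ is Gamma(α+n, β+T).
Sum of observations T = 6.7 minutes; n = 8.
Posterior: Gamma(5.12+8, 4.19+6.7) = Gamma(13.12, 10.89).
The predictive distribution for the next observation is Lomax; its mean is β/(α−1) = 10.89/12.12 = 0.8985.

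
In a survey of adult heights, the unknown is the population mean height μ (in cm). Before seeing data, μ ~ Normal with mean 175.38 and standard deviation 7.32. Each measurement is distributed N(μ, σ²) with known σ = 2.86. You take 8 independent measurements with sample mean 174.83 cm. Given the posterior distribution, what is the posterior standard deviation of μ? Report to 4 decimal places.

For Normal data with known variance σ², a Normal(μ₀, σ₀²) prior on μ is conjugate. Posterior precision = 1/σ₀² + n/σ²; posterior mean is the precision-weighted average of μ₀ and x̄.
σ₀² = 7.32² = 53.5824, σ² = 2.86² = 8.1796; σ² + n·σ₀² = 8.1796 + 8·53.5824 = 436.8388.
Posterior precision = 1/σ₀² + n/σ² = 1/53.5824 + 8/8.1796 = (σ² + n·σ₀²)/(σ₀²σ²) = 436.8388/(53.5824·8.1796); posterior variance σₙ² = σ₀²σ²/(σ² + n·σ₀²) = 53.5824·8.1796/436.8388 = 1.003305.
Posterior SD = √σₙ² = √(53.5824·8.1796/436.8388) = 1.0017.

1.0017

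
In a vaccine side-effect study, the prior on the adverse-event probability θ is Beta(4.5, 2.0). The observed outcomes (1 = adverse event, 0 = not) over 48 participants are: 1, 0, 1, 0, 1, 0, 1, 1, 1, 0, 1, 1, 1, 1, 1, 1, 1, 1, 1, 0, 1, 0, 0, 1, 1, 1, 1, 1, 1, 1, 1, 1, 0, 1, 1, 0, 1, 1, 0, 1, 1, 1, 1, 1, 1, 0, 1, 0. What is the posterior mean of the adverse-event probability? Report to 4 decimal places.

0.7431

The Beta prior is conjugate to a Binomial/Bernoulli likelihood; the update adds successes to α and failures to β.
Posterior: Beta(α+k, β+n−k) = Beta(4.5+36, 2.0+12) = Beta(40.5, 14.0).
Posterior mean = α/(α+β) = 40.5/54.5 = 0.7431.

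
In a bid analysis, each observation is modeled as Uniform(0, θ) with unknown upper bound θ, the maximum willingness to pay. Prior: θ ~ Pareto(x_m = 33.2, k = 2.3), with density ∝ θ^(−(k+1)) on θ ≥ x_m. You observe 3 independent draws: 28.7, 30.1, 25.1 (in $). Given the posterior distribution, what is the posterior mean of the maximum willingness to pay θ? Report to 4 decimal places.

A Pareto(scale x_m, shape k) prior on the upper bound θ of Uniform(0, θ) is conjugate: posterior is Pareto(max(x_m, max xᵢ), k + n).
Sample maximum = 30.1; prior scale x_m = 33.2 → posterior scale = max = 33.2.
Posterior shape = 2.3 + 3 = 5.3.
E[θ|data] = k·x_m/(k−1) = 5.3·33.2/4.3 = 40.9209.

40.9209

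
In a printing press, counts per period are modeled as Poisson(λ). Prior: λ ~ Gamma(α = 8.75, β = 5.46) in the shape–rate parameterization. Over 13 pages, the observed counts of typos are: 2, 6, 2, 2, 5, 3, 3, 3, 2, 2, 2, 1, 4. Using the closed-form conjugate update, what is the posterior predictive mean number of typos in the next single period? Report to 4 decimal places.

2.4783

With a Gamma(shape α, rate β) prior, the Poisson likelihood is conjugate: the posterior is Gamma(α + ΣXᵢ, β + n).
Sum of counts S = 37 over n = 13 pages.
Posterior: Gamma(α+S, β+n) = Gamma(8.75+37, 5.46+13) = Gamma(45.75, 18.46).
The predictive distribution for one future period is NegBinom with mean α/β = 2.4783.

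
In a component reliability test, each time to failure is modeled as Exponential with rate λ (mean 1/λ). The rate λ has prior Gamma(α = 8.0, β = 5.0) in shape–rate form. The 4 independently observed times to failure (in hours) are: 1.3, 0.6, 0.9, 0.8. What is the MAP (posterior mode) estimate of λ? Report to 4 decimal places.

With a Gamma(shape α, rate β) prior on the exponential rate λ, the posterior after n observations with total T = Σxᵢ is Gamma(α+n, β+T).
Sum of observations T = 3.6 hours; n = 4.
Posterior: Gamma(8.0+4, 5.0+3.6) = Gamma(12.0, 8.6).
Mode = (α−1)/β = 1.2791.

1.2791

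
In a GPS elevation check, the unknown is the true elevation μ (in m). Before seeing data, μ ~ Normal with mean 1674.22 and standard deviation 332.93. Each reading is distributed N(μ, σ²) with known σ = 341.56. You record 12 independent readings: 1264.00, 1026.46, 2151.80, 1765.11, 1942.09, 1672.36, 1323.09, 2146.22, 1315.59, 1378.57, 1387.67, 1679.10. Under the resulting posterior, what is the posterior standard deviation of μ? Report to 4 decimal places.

94.5409

For Normal data with known variance σ², a Normal(μ₀, σ₀²) prior on μ is conjugate. Posterior precision = 1/σ₀² + n/σ²; posterior mean is the precision-weighted average of μ₀ and x̄.
σ₀² = 332.93² = 110842.3849, σ² = 341.56² = 116663.2336; σ² + n·σ₀² = 116663.2336 + 12·110842.3849 = 1446771.8524.
Posterior precision = 1/σ₀² + n/σ² = 1/110842.3849 + 12/116663.2336 = (σ² + n·σ₀²)/(σ₀²σ²) = 1446771.8524/(110842.3849·116663.2336); posterior variance σₙ² = σ₀²σ²/(σ² + n·σ₀²) = 110842.3849·116663.2336/1446771.8524 = 8937.989097.
Posterior SD = √σₙ² = √(110842.3849·116663.2336/1446771.8524) = 94.5409.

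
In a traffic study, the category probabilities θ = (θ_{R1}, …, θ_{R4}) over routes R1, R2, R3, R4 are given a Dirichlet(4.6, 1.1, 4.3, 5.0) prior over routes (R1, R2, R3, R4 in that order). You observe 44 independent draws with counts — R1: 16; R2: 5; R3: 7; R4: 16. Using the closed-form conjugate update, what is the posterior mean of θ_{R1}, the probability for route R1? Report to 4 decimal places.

The Dirichlet prior is conjugate to the Multinomial likelihood: each posterior αⱼ = prior αⱼ + observed count nⱼ.
Posterior concentration: (20.6, 6.1, 11.3, 21.0), total = 59.0.
E[θ_{R1}|data] = α_{R1}/Σα = 20.6/59.0 = 0.3492.

0.3492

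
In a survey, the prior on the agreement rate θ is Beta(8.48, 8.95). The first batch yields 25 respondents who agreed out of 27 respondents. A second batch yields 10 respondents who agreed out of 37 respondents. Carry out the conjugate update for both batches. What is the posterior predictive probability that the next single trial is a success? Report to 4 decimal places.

The Beta prior is conjugate to a Binomial/Bernoulli likelihood; the update adds successes to α and failures to β.
After batch 1: Beta(8.48+25, 8.95+2) = Beta(33.48, 10.95).
After batch 2: Beta(33.48+10, 10.95+27) = Beta(43.48, 37.95).
For a single future Bernoulli trial, P(success | data) = α/(α+β) = 0.5340.

0.5340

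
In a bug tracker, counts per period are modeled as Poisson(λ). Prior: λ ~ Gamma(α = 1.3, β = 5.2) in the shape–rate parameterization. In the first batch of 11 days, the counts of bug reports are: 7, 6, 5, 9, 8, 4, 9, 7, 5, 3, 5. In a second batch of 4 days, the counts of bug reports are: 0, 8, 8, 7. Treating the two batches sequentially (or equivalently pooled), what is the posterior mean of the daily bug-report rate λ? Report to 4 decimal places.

With a Gamma(shape α, rate β) prior, the Poisson likelihood is conjugate: the posterior is Gamma(α + ΣXᵢ, β + n).
Batch 1: sum of counts S = 68 over n = 11 days.
After batch 1: Gamma(α+S, β+n) = Gamma(1.3+68, 5.2+11) = Gamma(69.3, 16.2).
Batch 2: sum of counts S = 23 over n = 4 days.
After batch 2: Gamma(α+S, β+n) = Gamma(69.3+23, 16.2+4) = Gamma(92.3, 20.2).
Posterior mean = α/β = 92.3/20.2 = 4.5693.

4.5693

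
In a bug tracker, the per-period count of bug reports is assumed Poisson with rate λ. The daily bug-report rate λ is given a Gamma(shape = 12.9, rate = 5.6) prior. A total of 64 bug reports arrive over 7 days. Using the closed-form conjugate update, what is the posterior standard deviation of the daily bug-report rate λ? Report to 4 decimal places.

0.6960

With a Gamma(shape α, rate β) prior, the Poisson likelihood is conjugate: the posterior is Gamma(α + ΣXᵢ, β + n).
Posterior: Gamma(α+S, β+n) = Gamma(12.9+64, 5.6+7) = Gamma(76.9, 12.6).
SD = √α/β = √76.9/12.6 = 0.6960.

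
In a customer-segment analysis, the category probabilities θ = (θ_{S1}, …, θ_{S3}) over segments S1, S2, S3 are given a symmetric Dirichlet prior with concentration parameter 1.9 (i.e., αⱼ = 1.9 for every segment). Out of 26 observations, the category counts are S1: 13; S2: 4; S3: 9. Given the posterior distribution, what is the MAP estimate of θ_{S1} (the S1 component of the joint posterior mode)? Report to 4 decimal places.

The Dirichlet prior is conjugate to the Multinomial likelihood: each posterior αⱼ = prior αⱼ + observed count nⱼ.
Posterior concentration: (14.9, 5.9, 10.9), total = 31.7.
Joint mode component: (α_{S1}−1)/(Σα−K) = 13.9/28.7 = 0.4843.

0.4843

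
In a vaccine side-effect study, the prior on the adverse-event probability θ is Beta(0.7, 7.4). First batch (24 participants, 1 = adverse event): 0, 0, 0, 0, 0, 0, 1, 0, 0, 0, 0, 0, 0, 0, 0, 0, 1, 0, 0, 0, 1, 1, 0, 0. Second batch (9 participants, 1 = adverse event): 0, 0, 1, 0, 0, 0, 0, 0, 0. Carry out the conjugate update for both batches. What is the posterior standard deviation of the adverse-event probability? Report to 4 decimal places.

The Beta prior is conjugate to a Binomial/Bernoulli likelihood; the update adds successes to α and failures to β.
After batch 1: Beta(0.7+4, 7.4+20) = Beta(4.7, 27.4).
After batch 2: Beta(4.7+1, 27.4+8) = Beta(5.7, 35.4).
Var = αβ/((α+β)²(α+β+1)) = 5.7·35.4/(41.1²·42.1) = 0.00283735; SD = √0.00283735 = 0.0533.

0.0533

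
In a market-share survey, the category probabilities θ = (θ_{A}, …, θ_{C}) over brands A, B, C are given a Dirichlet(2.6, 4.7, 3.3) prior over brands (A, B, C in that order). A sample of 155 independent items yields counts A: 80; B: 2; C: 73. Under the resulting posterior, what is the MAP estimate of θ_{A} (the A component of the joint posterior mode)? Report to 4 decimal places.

0.5018

The Dirichlet prior is conjugate to the Multinomial likelihood: each posterior αⱼ = prior αⱼ + observed count nⱼ.
Posterior concentration: (82.6, 6.7, 76.3), total = 165.6.
Joint mode component: (α_{A}−1)/(Σα−K) = 81.6/162.6 = 0.5018.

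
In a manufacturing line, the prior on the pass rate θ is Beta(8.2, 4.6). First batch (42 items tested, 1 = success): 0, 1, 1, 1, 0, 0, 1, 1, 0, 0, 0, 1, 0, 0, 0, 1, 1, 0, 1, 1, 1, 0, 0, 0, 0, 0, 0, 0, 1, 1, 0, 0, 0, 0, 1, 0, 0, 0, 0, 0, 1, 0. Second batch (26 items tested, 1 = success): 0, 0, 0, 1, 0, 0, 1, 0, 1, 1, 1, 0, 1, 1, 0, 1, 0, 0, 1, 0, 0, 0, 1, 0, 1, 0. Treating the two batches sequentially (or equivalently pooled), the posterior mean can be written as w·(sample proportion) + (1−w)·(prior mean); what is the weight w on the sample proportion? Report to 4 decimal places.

0.8416

The Beta prior is conjugate to a Binomial/Bernoulli likelihood; the update adds successes to α and failures to β.
Total number of items tested: n = 42 + 26 = 68.
Posterior mean = (α₀+k)/(α₀+β₀+n) = [n/(α₀+β₀+n)]·(k/n) + [(α₀+β₀)/(α₀+β₀+n)]·α₀/(α₀+β₀), so only n and the prior enter the weight.
The weight on the data is w = n/(α₀+β₀+n) = 68/(8.2+4.6+68) = 68/80.8 = 0.8416.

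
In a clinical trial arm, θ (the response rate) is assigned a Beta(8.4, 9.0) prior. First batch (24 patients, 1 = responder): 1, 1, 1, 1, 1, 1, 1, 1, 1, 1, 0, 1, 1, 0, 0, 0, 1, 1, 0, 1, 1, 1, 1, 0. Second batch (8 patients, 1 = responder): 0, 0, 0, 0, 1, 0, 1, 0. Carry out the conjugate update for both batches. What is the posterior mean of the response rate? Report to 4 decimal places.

0.5749

The Beta prior is conjugate to a Binomial/Bernoulli likelihood; the update adds successes to α and failures to β.
After batch 1: Beta(8.4+18, 9.0+6) = Beta(26.4, 15.0).
After batch 2: Beta(26.4+2, 15.0+6) = Beta(28.4, 21.0).
Posterior mean = α/(α+β) = 28.4/49.4 = 0.5749.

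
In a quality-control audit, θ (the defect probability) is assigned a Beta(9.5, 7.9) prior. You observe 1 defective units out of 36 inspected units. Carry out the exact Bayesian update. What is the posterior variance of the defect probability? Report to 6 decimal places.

The Beta prior is conjugate to a Binomial/Bernoulli likelihood; the update adds successes to α and failures to β.
Posterior: Beta(α+k, β+n−k) = Beta(9.5+1, 7.9+35) = Beta(10.5, 42.9).
Var = αβ/((α+β)²(α+β+1)) = 10.5·42.9/(53.4²·54.4) = 0.002904.

0.002904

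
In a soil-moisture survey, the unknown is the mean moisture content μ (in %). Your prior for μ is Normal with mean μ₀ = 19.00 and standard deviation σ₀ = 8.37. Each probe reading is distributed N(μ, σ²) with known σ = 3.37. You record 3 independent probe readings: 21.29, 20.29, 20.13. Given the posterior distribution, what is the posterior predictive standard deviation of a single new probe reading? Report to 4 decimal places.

3.8663

For Normal data with known variance σ², a Normal(μ₀, σ₀²) prior on μ is conjugate. Posterior precision = 1/σ₀² + n/σ²; posterior mean is the precision-weighted average of μ₀ and x̄.
σ₀² = 8.37² = 70.0569, σ² = 3.37² = 11.3569; σ² + n·σ₀² = 11.3569 + 3·70.0569 = 221.5276.
Posterior precision = 1/σ₀² + n/σ² = 1/70.0569 + 3/11.3569 = (σ² + n·σ₀²)/(σ₀²σ²) = 221.5276/(70.0569·11.3569); posterior variance σₙ² = σ₀²σ²/(σ² + n·σ₀²) = 70.0569·11.3569/221.5276 = 3.591558.
Predictive variance for one new observation = σₙ² + σ² = 70.0569·11.3569/221.5276 + 11.3569 = σ²·(σ₀² + 221.5276)/221.5276 = 11.3569·291.5845/221.5276 = 14.948458; SD = √(11.3569·291.5845/221.5276) = 3.8663.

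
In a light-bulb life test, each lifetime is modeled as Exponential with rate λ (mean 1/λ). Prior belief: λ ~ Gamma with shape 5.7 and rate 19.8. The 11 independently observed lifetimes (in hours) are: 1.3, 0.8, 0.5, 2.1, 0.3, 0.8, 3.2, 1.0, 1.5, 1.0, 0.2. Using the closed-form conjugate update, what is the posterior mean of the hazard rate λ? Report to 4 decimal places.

With a Gamma(shape α, rate β) prior on the exponential rate λ, the posterior after n observations with total T = Σxᵢ is Gamma(α+n, β+T).
Sum of observations T = 12.7 hours; n = 11.
Posterior: Gamma(5.7+11, 19.8+12.7) = Gamma(16.7, 32.5).
Posterior mean of λ = α/β = 16.7/32.5 = 0.5138.

0.5138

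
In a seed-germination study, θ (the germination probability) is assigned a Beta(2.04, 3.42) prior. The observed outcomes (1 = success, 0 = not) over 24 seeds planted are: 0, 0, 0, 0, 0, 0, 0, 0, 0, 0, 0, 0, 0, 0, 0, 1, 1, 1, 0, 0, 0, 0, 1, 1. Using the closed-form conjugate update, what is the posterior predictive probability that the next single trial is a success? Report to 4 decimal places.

The Beta prior is conjugate to a Binomial/Bernoulli likelihood; the update adds successes to α and failures to β.
Posterior: Beta(α+k, β+n−k) = Beta(2.04+5, 3.42+19) = Beta(7.04, 22.42).
For a single future Bernoulli trial, P(success | data) = α/(α+β) = 0.2390.

0.2390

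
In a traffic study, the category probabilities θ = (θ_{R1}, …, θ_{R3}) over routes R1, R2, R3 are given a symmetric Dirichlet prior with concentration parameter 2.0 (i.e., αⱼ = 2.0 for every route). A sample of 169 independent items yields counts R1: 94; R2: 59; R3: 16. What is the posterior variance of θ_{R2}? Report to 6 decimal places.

0.001290

The Dirichlet prior is conjugate to the Multinomial likelihood: each posterior αⱼ = prior αⱼ + observed count nⱼ.
Posterior concentration: (96.0, 61.0, 18.0), total = 175.0.
Var[θ_j] = α_j(Σα−α_j)/((Σα)²(Σα+1)) = 61.0·114.0/(175.0²·176.0) = 0.001290.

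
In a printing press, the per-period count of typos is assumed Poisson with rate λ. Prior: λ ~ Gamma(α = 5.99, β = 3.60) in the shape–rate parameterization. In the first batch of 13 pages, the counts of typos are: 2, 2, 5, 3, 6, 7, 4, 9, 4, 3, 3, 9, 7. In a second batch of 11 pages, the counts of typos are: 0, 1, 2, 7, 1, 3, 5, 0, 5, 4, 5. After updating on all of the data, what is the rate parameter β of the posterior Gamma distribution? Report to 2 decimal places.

With a Gamma(shape α, rate β) prior, the Poisson likelihood is conjugate: the posterior is Gamma(α + ΣXᵢ, β + n).
Batch 1: sum of counts S = 64 over n = 13 pages.
After batch 1: Gamma(α+S, β+n) = Gamma(5.99+64, 3.60+13) = Gamma(69.99, 16.60).
Batch 2: sum of counts S = 33 over n = 11 pages.
After batch 2: Gamma(α+S, β+n) = Gamma(69.99+33, 16.60+11) = Gamma(102.99, 27.60).
Posterior β = 27.60.

27.60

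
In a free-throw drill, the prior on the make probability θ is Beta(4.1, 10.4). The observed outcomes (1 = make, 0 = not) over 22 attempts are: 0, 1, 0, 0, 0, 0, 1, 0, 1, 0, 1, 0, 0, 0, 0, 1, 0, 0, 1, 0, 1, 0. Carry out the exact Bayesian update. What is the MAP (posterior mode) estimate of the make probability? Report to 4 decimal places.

0.2928

The Beta prior is conjugate to a Binomial/Bernoulli likelihood; the update adds successes to α and failures to β.
Posterior: Beta(α+k, β+n−k) = Beta(4.1+7, 10.4+15) = Beta(11.1, 25.4).
Mode of Beta(a,b) for a,b>1 is (a−1)/(a+b−2) = 10.1/34.5 = 0.2928.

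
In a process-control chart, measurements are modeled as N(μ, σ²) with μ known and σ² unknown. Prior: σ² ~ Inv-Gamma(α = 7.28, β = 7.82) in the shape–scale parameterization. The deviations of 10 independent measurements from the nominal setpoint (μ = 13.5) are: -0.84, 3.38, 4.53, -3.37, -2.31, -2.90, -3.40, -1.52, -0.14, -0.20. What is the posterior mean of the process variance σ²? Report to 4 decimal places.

With known mean μ and an Inverse-Gamma(α, β) prior on σ², the Normal likelihood is conjugate: posterior is Inv-Gamma(α + n/2, β + Σ(xᵢ−μ)²/2).
Σ(xᵢ−μ)² = (-0.84)² + (3.38)² + (4.53)² + (-3.37)² + (-2.31)² + (-2.90)² + (-3.40)² + (-1.52)² + (-0.14)² + (-0.20)² = 71.6839.
Posterior: Inv-Gamma(7.28 + 10/2, 7.82 + 71.6839/2) = Inv-Gamma(12.28, 43.66195).
E[σ²|data] = β/(α−1) = 43.66195/11.28 = 3.8707.

3.8707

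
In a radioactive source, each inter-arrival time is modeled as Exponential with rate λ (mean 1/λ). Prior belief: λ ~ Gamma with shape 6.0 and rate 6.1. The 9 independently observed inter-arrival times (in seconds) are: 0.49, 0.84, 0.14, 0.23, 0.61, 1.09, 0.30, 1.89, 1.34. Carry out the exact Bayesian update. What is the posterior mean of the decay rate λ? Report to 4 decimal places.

1.1512

With a Gamma(shape α, rate β) prior on the exponential rate λ, the posterior after n observations with total T = Σxᵢ is Gamma(α+n, β+T).
Sum of observations T = 6.93 seconds; n = 9.
Posterior: Gamma(6.0+9, 6.1+6.93) = Gamma(15.0, 13.03).
Posterior mean of λ = α/β = 15.0/13.03 = 1.1512.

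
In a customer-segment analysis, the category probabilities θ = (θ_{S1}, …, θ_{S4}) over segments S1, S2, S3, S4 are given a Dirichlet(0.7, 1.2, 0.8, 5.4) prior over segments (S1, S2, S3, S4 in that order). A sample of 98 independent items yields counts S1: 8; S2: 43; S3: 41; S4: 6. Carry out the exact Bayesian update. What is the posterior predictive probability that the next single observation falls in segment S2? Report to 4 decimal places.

The Dirichlet prior is conjugate to the Multinomial likelihood: each posterior αⱼ = prior αⱼ + observed count nⱼ.
Posterior concentration: (8.7, 44.2, 41.8, 11.4), total = 106.1.
P(next = S2 | data) = α_{S2}/Σα = 0.4166.

0.4166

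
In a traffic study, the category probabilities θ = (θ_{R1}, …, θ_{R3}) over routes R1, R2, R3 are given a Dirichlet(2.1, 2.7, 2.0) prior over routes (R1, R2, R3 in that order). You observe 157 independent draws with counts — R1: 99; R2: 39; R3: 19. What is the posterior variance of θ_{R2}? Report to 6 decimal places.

0.001152

The Dirichlet prior is conjugate to the Multinomial likelihood: each posterior αⱼ = prior αⱼ + observed count nⱼ.
Posterior concentration: (101.1, 41.7, 21.0), total = 163.8.
Var[θ_j] = α_j(Σα−α_j)/((Σα)²(Σα+1)) = 41.7·122.1/(163.8²·164.8) = 0.001152.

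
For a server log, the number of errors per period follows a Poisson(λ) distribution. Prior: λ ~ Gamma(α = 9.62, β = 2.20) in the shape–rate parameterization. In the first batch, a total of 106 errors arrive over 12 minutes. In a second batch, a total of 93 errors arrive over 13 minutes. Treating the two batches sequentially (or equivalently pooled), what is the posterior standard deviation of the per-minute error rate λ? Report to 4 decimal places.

0.5310

With a Gamma(shape α, rate β) prior, the Poisson likelihood is conjugate: the posterior is Gamma(α + ΣXᵢ, β + n).
After batch 1: Gamma(α+S, β+n) = Gamma(9.62+106, 2.20+12) = Gamma(115.62, 14.20).
After batch 2: Gamma(α+S, β+n) = Gamma(115.62+93, 14.20+13) = Gamma(208.62, 27.20).
SD = √α/β = √208.62/27.20 = 0.5310.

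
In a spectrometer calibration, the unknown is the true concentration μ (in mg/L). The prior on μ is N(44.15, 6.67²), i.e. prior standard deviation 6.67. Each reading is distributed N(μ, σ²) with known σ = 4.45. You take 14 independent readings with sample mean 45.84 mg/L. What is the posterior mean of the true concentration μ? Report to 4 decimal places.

45.7879

For Normal data with known variance σ², a Normal(μ₀, σ₀²) prior on μ is conjugate. Posterior precision = 1/σ₀² + n/σ²; posterior mean is the precision-weighted average of μ₀ and x̄.
n·x̄ = 14·45.84 = 641.76.
σ₀² = 6.67² = 44.4889, σ² = 4.45² = 19.8025; σ² + n·σ₀² = 19.8025 + 14·44.4889 = 642.6471.
Posterior mean = (μ₀/σ₀² + n·x̄/σ²)/(1/σ₀² + n/σ²) = (σ²·μ₀ + σ₀²·n·x̄)/(σ² + n·σ₀²) = (19.8025·44.15 + 44.4889·641.76)/642.6471 = 29425.476839/642.6471 = 45.7879.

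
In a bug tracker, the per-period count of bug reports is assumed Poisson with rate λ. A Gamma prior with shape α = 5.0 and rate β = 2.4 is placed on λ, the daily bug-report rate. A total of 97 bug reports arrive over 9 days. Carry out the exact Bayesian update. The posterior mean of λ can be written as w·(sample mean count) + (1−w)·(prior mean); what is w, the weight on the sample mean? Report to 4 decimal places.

With a Gamma(shape α, rate β) prior, the Poisson likelihood is conjugate: the posterior is Gamma(α + ΣXᵢ, β + n).
Posterior mean = (α₀+S)/(β₀+n) = [n/(β₀+n)]·(S/n) + [β₀/(β₀+n)]·(α₀/β₀), so only n and β₀ enter the weight.
Weight on data w = n/(β₀+n) = 9/(2.4+9) = 9/11.4 = 0.7895.

0.7895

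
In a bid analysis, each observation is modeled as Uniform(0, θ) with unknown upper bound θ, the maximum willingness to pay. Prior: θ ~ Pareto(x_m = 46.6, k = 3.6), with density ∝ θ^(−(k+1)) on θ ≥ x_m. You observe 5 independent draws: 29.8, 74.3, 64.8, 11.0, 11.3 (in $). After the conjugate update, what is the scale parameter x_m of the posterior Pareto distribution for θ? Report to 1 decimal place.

A Pareto(scale x_m, shape k) prior on the upper bound θ of Uniform(0, θ) is conjugate: posterior is Pareto(max(x_m, max xᵢ), k + n).
Sample maximum = 74.3; prior scale x_m = 46.6 → posterior scale = max = 74.3.
Posterior shape = 3.6 + 5 = 8.6.
Posterior scale x_m = 74.3.

74.3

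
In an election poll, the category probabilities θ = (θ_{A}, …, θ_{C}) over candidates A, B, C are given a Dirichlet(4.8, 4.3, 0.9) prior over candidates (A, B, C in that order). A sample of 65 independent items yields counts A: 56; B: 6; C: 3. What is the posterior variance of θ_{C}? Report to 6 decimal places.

The Dirichlet prior is conjugate to the Multinomial likelihood: each posterior αⱼ = prior αⱼ + observed count nⱼ.
Posterior concentration: (60.8, 10.3, 3.9), total = 75.0.
Var[θ_j] = α_j(Σα−α_j)/((Σα)²(Σα+1)) = 3.9·71.1/(75.0²·76.0) = 0.000649.

0.000649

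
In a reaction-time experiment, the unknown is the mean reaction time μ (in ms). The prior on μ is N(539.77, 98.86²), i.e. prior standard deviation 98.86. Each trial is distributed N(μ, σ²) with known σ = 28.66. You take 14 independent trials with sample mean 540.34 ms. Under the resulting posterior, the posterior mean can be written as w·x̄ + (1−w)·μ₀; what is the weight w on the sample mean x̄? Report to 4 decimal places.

0.9940

For Normal data with known variance σ², a Normal(μ₀, σ₀²) prior on μ is conjugate. Posterior precision = 1/σ₀² + n/σ²; posterior mean is the precision-weighted average of μ₀ and x̄.
σ₀² = 98.86² = 9773.2996, σ² = 28.66² = 821.3956. Prior precision 1/σ₀² = 1/9773.2996; data precision n/σ² = 14/821.3956.
w = (n/σ²)/(1/σ₀² + n/σ²) = n·σ₀²/(σ² + n·σ₀²) = 14·9773.2996/(821.3956 + 14·9773.2996) = 136826.1944/137647.59 = 0.9940.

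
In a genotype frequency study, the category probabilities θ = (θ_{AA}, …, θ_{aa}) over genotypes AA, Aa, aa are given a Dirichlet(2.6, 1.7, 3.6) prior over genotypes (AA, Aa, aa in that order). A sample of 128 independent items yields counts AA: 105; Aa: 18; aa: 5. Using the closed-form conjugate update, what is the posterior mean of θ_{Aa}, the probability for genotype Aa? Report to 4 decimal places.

The Dirichlet prior is conjugate to the Multinomial likelihood: each posterior αⱼ = prior αⱼ + observed count nⱼ.
Posterior concentration: (107.6, 19.7, 8.6), total = 135.9.
E[θ_{Aa}|data] = α_{Aa}/Σα = 19.7/135.9 = 0.1450.

0.1450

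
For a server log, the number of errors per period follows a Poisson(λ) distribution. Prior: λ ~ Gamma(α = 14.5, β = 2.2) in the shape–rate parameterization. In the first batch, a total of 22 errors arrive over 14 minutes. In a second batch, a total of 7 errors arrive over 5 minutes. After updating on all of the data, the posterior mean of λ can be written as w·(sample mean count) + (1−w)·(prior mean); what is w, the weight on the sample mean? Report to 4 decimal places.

With a Gamma(shape α, rate β) prior, the Poisson likelihood is conjugate: the posterior is Gamma(α + ΣXᵢ, β + n).
Total number of minutes: n = 14 + 5 = 19.
Posterior mean = (α₀+S)/(β₀+n) = [n/(β₀+n)]·(S/n) + [β₀/(β₀+n)]·(α₀/β₀), so only n and β₀ enter the weight.
Weight on data w = n/(β₀+n) = 19/(2.2+19) = 19/21.2 = 0.8962.

0.8962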